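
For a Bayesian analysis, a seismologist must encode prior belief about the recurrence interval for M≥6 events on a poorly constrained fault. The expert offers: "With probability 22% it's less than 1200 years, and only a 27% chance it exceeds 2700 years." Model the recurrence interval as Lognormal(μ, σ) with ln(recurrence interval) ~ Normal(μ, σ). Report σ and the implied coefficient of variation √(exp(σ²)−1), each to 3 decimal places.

If T ~ Lognormal(μ,σ) then ln T ~ Normal(μ,σ), so the p-quantile of ln T is μ + z_p·σ.
ln(1200) = 7.09 and ln(2700) = 7.901; z_{0.22} = -0.7722, z_{0.73} = 0.6128.
σ = (7.901 − 7.09)/(0.6128 − (-0.7722)) = 0.586.
μ = 7.09 − (-0.7722)·0.586 = 7.542.
CV = √(exp(σ²)−1) = √(exp(0.3428)−1) = 0.639.

σ ≈ 0.586, CV ≈ 0.639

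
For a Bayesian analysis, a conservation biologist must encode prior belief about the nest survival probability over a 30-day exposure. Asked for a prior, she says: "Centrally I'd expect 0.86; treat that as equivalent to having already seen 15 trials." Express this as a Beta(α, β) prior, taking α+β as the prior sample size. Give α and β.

Under the effective-sample-size interpretation, Beta(α, β) has prior mean α/(α+β) and prior sample size α+β.
So α+β = 15 and α/(α+β) = 0.86, giving α = 0.86·15 = 12.9 and β = 15 − 12.9 = 2.1.

α = 12.9, β = 2.1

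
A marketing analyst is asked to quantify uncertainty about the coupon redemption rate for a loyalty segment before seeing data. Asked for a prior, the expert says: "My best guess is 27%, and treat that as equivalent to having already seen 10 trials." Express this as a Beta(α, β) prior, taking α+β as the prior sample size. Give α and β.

α = 2.7, β = 7.3

Under the effective-sample-size interpretation, Beta(α, β) has prior mean α/(α+β) and prior sample size α+β.
So α+β = 10 and α/(α+β) = 0.27, giving α = 0.27·10 = 2.7 and β = 10 − 2.7 = 7.3.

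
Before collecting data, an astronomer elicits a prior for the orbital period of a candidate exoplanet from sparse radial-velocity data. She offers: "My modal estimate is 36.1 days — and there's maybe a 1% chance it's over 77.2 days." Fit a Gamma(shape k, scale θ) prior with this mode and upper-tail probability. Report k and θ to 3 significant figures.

Gamma(k,θ) with k>1 has mode (k−1)θ, so θ = 36.1/(k−1).
Need P(X < 77.2) = 0.99 with θ tied to k this way. Start at k = 2, θ = 36.1: P(X<77.2) ≈ 0.630.
Too low — raise k to concentrate. Iterating converges to k ≈ 9.39.
Then θ = 36.1/(9.39−1) ≈ 4.3.

k ≈ 9.39, θ ≈ 4.3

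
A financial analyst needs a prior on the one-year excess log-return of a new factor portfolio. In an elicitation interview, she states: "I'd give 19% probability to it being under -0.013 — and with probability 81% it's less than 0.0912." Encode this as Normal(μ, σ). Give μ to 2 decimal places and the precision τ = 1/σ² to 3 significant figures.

μ = 0.04, τ = 284

The p-quantile of Normal(μ,σ) is μ + z_p·σ, with z_{0.19} = -0.8779 and z_{0.81} = 0.8779.
Eliminate σ: μ = (z₂·x₁ − z₁·x₂)/(z₂ − z₁) = (0.8779·-0.013 − (-0.8779)·0.0912)/1.756 = 0.04.
Then σ = (x₂ − x₁)/(z₂ − z₁) = (0.0912 − -0.013)/1.756 = 0.06.
Precision τ = 1/σ² = 1/0.05935² = 284.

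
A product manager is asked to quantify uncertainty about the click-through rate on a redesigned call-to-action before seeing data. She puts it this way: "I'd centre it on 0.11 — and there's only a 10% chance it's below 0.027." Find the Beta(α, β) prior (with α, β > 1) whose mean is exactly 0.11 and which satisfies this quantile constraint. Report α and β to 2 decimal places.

α ≈ 1.71, β ≈ 13.85

With mean 0.11 fixed, write α = 0.11s, β = 0.89s where s = α+β.
Need P(θ < 0.027) = 0.1 under Beta(0.11s, 0.89s). Normal approximation: (q−m)/√(m(1−m)/s) ≈ z_{0.1} = -1.28, so s ≈ 0.11·0.89·(-1.28)²/(0.027−0.11)² = 23.3.
At s = 23.3: P(θ<0.027) ≈ 0.047. Adjusting to match 0.1 gives s ≈ 15.56.
So α = 0.11·15.56 ≈ 1.71, β = 0.89·15.56 ≈ 13.85.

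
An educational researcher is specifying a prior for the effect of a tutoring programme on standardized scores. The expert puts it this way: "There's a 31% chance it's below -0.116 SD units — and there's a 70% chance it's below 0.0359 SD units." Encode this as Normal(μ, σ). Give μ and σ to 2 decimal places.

The p-quantile of Normal(μ,σ) is μ + z_p·σ, with z_{0.31} = -0.4959 and z_{0.7} = 0.5244.
Eliminate σ: μ = (z₂·x₁ − z₁·x₂)/(z₂ − z₁) = (0.5244·-0.116 − (-0.4959)·0.0359)/1.02 = -0.04.
Then σ = (x₂ − x₁)/(z₂ − z₁) = (0.0359 − -0.116)/1.02 = 0.15.

μ = -0.04, σ = 0.15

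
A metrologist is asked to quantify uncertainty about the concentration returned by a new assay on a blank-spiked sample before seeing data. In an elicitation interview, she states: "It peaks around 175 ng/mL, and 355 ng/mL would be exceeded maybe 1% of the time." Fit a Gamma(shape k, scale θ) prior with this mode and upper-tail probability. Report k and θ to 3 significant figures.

k ≈ 10.8, θ ≈ 17.9

Gamma(k,θ) with k>1 has mode (k−1)θ, so θ = 175/(k−1).
Need P(X < 355) = 0.99 with θ tied to k this way. Start at k = 2, θ = 175: P(X<355) ≈ 0.602.
Too low — raise k to concentrate. Iterating converges to k ≈ 10.8.
Then θ = 175/(10.8−1) ≈ 17.9.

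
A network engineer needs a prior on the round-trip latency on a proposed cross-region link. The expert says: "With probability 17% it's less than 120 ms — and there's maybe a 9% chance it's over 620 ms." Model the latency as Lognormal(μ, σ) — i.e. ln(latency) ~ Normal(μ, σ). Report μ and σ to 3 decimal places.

If T ~ Lognormal(μ,σ) then ln T ~ Normal(μ,σ), so the p-quantile of ln T is μ + z_p·σ.
ln(120) = 4.787 and ln(620) = 6.43; z_{0.17} = -0.9542, z_{0.91} = 1.341.
σ = (6.43 − 4.787)/(1.341 − (-0.9542)) = 0.716.
μ = 4.787 − (-0.9542)·0.716 = 5.470.

μ ≈ 5.470, σ ≈ 0.716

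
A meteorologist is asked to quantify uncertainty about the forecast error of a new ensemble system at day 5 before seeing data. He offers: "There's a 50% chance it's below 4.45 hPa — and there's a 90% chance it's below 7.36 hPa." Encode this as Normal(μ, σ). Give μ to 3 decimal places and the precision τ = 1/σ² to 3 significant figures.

μ = 4.450, τ = 0.194

The p-quantile of Normal(μ,σ) is μ + z_p·σ, with z_{0.5} = 0 and z_{0.9} = 1.282.
Eliminate σ: μ = (z₂·x₁ − z₁·x₂)/(z₂ − z₁) = (1.282·4.45 − (0)·7.36)/1.282 = 4.450.
Then σ = (x₂ − x₁)/(z₂ − z₁) = (7.36 − 4.45)/1.282 = 2.271.
Precision τ = 1/σ² = 1/2.271² = 0.194.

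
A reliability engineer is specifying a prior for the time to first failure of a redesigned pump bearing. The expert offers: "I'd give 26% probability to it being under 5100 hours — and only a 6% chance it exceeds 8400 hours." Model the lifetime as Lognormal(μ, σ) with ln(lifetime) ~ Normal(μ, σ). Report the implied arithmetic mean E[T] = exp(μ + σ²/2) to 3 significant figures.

E[T] ≈ 6060 hours

If T ~ Lognormal(μ,σ) then ln T ~ Normal(μ,σ), so the p-quantile of ln T is μ + z_p·σ.
ln(5100) = 8.537 and ln(8400) = 9.036; z_{0.26} = -0.6433, z_{0.94} = 1.555.
σ = (9.036 − 8.537)/(1.555 − (-0.6433)) = 0.227.
μ = 8.537 − (-0.6433)·0.227 = 8.683.
E[T] = exp(μ + σ²/2) = exp(8.683 + 0.0258) = 6060 hours.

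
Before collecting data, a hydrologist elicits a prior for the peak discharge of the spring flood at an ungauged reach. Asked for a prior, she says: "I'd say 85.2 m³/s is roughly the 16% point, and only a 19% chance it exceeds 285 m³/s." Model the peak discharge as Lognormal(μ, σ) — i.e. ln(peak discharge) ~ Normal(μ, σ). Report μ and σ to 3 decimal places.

μ ≈ 5.086, σ ≈ 0.645

If T ~ Lognormal(μ,σ) then ln T ~ Normal(μ,σ), so the p-quantile of ln T is μ + z_p·σ.
ln(85.2) = 4.445 and ln(285) = 5.652; z_{0.16} = -0.9945, z_{0.81} = 0.8779.
σ = (5.652 − 4.445)/(0.8779 − (-0.9945)) = 0.645.
μ = 4.445 − (-0.9945)·0.645 = 5.086.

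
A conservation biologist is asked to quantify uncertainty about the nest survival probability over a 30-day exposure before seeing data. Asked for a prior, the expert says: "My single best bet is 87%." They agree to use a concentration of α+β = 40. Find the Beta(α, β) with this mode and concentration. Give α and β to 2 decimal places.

α = 34.06, β = 5.94

For α,β > 1 the Beta mode is (α−1)/(α+β−2). With α+β = 40, the mode is (α−1)/38.
Set (α−1)/38 = 0.87 → α = 1 + 0.87·38 = 34.06.
β = 40 − α = 5.94.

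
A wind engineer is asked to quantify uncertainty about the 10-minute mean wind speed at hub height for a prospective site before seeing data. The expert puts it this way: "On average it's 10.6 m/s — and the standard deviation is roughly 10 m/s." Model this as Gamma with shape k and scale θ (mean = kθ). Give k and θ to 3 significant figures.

For Gamma(k, scale θ): mean = kθ, variance = kθ², so CV = 1/√k.
CV = SD/mean = 10/10.6 = 0.9434, hence k = 1/CV² = 1.12.
Then θ = mean/k = 10.6/1.12 = 9.43.

k ≈ 1.12, θ ≈ 9.43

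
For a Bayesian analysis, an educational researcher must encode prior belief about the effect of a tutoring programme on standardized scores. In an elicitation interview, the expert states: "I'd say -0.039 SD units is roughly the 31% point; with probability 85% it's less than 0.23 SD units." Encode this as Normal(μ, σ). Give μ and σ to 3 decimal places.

μ = 0.048, σ = 0.176

The p-quantile of Normal(μ,σ) is μ + z_p·σ, with z_{0.31} = -0.4959 and z_{0.85} = 1.036.
Eliminate σ: μ = (z₂·x₁ − z₁·x₂)/(z₂ − z₁) = (1.036·-0.039 − (-0.4959)·0.23)/1.532 = 0.048.
Then σ = (x₂ − x₁)/(z₂ − z₁) = (0.23 − -0.039)/1.532 = 0.176.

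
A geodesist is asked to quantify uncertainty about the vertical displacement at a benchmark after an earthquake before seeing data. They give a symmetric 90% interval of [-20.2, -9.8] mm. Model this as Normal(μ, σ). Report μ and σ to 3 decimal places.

μ = -15.000, σ = 3.161

A symmetric 90% interval runs μ ± z·σ with z = 1.645.
Half-width = 5.2, so σ = 5.2/1.645 = 3.161.
μ is the interval midpoint, -15.000.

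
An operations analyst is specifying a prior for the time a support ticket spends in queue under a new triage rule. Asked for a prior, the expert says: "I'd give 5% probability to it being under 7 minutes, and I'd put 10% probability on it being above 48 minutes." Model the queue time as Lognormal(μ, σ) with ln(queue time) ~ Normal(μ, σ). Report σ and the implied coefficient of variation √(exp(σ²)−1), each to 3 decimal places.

If T ~ Lognormal(μ,σ) then ln T ~ Normal(μ,σ), so the p-quantile of ln T is μ + z_p·σ.
ln(7) = 1.946 and ln(48) = 3.871; z_{0.05} = -1.645, z_{0.9} = 1.282.
σ = (3.871 − 1.946)/(1.282 − (-1.645)) = 0.658.
μ = 1.946 − (-1.645)·0.658 = 3.028.
CV = √(exp(σ²)−1) = √(exp(0.4328)−1) = 0.736.

σ ≈ 0.658, CV ≈ 0.736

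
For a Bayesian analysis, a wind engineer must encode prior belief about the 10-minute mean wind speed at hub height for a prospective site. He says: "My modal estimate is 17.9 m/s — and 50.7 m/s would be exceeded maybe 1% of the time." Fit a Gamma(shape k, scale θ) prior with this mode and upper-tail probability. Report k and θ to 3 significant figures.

k ≈ 5.21, θ ≈ 4.25

Gamma(k,θ) with k>1 has mode (k−1)θ, so θ = 17.9/(k−1).
Need P(X < 50.7) = 0.99 with θ tied to k this way. Start at k = 2, θ = 17.9: P(X<50.7) ≈ 0.774.
Too low — raise k to concentrate. Iterating converges to k ≈ 5.21.
Then θ = 17.9/(5.21−1) ≈ 4.25.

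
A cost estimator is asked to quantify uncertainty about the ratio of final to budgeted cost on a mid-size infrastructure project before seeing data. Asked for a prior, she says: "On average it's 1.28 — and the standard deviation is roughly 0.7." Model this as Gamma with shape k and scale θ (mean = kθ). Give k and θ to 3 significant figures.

For Gamma(k, scale θ): mean = kθ, variance = kθ², so CV = 1/√k.
CV = SD/mean = 0.7/1.28 = 0.5469, hence k = 1/CV² = 3.34.
Then θ = mean/k = 1.28/3.34 = 0.383.

k ≈ 3.34, θ ≈ 0.383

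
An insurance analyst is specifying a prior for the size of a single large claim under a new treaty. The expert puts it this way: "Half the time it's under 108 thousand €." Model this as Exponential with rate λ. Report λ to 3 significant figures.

Exponential median = ln 2 / λ, so λ = ln 2 / 108.0 = 0.00642.

λ ≈ 0.00642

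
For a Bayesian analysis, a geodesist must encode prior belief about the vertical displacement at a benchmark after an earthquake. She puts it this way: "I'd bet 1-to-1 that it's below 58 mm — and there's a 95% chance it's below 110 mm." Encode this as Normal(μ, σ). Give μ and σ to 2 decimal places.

For Normal(μ,σ), the p-quantile is μ + z_p·σ. Here z_{0.5} = 0, z_{0.95} = 1.645.
So 58 = μ + 0σ and 110 = μ + 1.645σ.
Subtracting: σ = (110 − 58)/(1.645 − (0)) = 31.61.
Then μ = 58 − (0)·31.61 = 58.00.

μ = 58.00, σ = 31.61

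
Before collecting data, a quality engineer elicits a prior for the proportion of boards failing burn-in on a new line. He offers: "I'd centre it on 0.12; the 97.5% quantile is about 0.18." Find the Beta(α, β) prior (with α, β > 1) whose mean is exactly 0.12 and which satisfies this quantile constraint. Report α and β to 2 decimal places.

With mean 0.12 fixed, write α = 0.12s, β = 0.88s where s = α+β.
Need P(θ < 0.18) = 0.975 under Beta(0.12s, 0.88s). Normal approximation: (q−m)/√(m(1−m)/s) ≈ z_{0.975} = 1.96, so s ≈ 0.12·0.88·(1.96)²/(0.18−0.12)² = 112.7.
At s = 112.7: P(θ<0.18) ≈ 0.965. Adjusting to match 0.975 gives s ≈ 133.56.
So α = 0.12·133.56 ≈ 16.03, β = 0.88·133.56 ≈ 117.54.

α ≈ 16.03, β ≈ 117.54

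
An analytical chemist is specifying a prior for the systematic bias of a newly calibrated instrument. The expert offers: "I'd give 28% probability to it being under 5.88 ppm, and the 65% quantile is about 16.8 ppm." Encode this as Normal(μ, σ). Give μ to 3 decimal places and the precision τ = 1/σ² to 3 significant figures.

μ = 12.454, τ = 0.00786

For Normal(μ,σ), the p-quantile is μ + z_p·σ. Here z_{0.28} = -0.5828, z_{0.65} = 0.3853.
So 5.88 = μ − 0.5828σ and 16.8 = μ + 0.3853σ.
Subtracting: σ = (16.8 − 5.88)/(0.3853 − (-0.5828)) = 11.279.
Then μ = 5.88 − (-0.5828)·11.279 = 12.454.
Precision τ = 1/σ² = 1/11.28² = 0.00786.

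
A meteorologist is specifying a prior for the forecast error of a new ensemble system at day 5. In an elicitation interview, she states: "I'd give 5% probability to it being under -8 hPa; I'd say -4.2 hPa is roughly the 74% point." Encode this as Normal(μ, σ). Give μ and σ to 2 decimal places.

For Normal(μ,σ), the p-quantile is μ + z_p·σ. Here z_{0.05} = -1.645, z_{0.74} = 0.6433.
So -8 = μ − 1.645σ and -4.2 = μ + 0.6433σ.
Subtracting: σ = (-4.2 − -8)/(0.6433 − (-1.645)) = 1.66.
Then μ = -8 − (-1.645)·1.66 = -5.27.

μ = -5.27, σ = 1.66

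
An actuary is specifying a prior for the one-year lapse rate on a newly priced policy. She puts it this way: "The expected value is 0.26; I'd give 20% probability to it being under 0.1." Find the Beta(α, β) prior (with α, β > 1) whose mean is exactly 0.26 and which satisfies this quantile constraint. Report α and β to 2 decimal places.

α ≈ 1.39, β ≈ 3.95

With mean 0.26 fixed, write α = 0.26s, β = 0.74s where s = α+β.
Need P(θ < 0.1) = 0.2 under Beta(0.26s, 0.74s). Normal approximation: (q−m)/√(m(1−m)/s) ≈ z_{0.2} = -0.842, so s ≈ 0.26·0.74·(-0.842)²/(0.1−0.26)² = 5.3.
At s = 5.3: P(θ<0.1) ≈ 0.201. Adjusting to match 0.2 gives s ≈ 5.34.
So α = 0.26·5.34 ≈ 1.39, β = 0.74·5.34 ≈ 3.95.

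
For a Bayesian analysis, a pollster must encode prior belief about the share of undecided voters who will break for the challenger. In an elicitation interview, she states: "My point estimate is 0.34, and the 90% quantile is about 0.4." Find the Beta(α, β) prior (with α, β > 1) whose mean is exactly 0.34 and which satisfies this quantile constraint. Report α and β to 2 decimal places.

α ≈ 35.44, β ≈ 68.79

With mean 0.34 fixed, write α = 0.34s, β = 0.66s where s = α+β.
Need P(θ < 0.4) = 0.9 under Beta(0.34s, 0.66s). Normal approximation: (q−m)/√(m(1−m)/s) ≈ z_{0.9} = 1.28, so s ≈ 0.34·0.66·(1.28)²/(0.4−0.34)² = 102.4.
At s = 102.4: P(θ<0.4) ≈ 0.898. Adjusting to match 0.9 gives s ≈ 104.23.
So α = 0.34·104.23 ≈ 35.44, β = 0.66·104.23 ≈ 68.79.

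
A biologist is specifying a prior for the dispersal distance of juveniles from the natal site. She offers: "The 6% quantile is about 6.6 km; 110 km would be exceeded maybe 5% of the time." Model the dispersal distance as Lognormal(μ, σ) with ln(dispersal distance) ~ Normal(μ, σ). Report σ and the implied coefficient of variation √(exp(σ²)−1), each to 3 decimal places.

σ ≈ 0.879, CV ≈ 1.080

If T ~ Lognormal(μ,σ) then ln T ~ Normal(μ,σ), so the p-quantile of ln T is μ + z_p·σ.
ln(6.6) = 1.887 and ln(110) = 4.7; z_{0.06} = -1.555, z_{0.95} = 1.645.
σ = (4.7 − 1.887)/(1.645 − (-1.555)) = 0.879.
μ = 1.887 − (-1.555)·0.879 = 3.254.
CV = √(exp(σ²)−1) = √(exp(0.7732)−1) = 1.080.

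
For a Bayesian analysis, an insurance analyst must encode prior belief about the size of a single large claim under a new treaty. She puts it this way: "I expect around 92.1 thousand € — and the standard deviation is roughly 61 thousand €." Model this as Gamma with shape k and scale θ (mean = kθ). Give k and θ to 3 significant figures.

For Gamma(k, scale θ): mean = kθ, variance = kθ², so CV = 1/√k.
CV = SD/mean = 61/92.1 = 0.6623, hence k = 1/CV² = 2.28.
Then θ = mean/k = 92.1/2.28 = 40.4.

k ≈ 2.28, θ ≈ 40.4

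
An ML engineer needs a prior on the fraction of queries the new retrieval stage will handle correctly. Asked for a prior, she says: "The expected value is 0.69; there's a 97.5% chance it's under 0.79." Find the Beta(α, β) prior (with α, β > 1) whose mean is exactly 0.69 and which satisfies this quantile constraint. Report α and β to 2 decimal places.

With mean 0.69 fixed, write α = 0.69s, β = 0.31s where s = α+β.
Need P(θ < 0.79) = 0.975 under Beta(0.69s, 0.31s). Normal approximation: (q−m)/√(m(1−m)/s) ≈ z_{0.975} = 1.96, so s ≈ 0.69·0.31·(1.96)²/(0.79−0.69)² = 82.2.
At s = 82.2: P(θ<0.79) ≈ 0.981. Adjusting to match 0.975 gives s ≈ 73.08.
So α = 0.69·73.08 ≈ 50.42, β = 0.31·73.08 ≈ 22.65.

α ≈ 50.42, β ≈ 22.65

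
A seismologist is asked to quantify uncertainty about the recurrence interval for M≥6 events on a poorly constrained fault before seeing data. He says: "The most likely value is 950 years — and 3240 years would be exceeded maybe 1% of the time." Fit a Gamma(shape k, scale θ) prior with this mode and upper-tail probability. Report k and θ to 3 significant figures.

Gamma(k,θ) with k>1 has mode (k−1)θ, so θ = 950/(k−1).
Need P(X < 3240) = 0.99 with θ tied to k this way. Start at k = 2, θ = 950: P(X<3240) ≈ 0.854.
Too low — raise k to concentrate. Iterating converges to k ≈ 3.9.
Then θ = 950/(3.9−1) ≈ 328.

k ≈ 3.9, θ ≈ 328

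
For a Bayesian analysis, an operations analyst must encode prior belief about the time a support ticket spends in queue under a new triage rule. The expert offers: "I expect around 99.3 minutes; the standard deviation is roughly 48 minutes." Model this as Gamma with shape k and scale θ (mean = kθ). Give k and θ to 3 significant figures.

For Gamma(k, scale θ): mean = kθ, variance = kθ², so CV = 1/√k.
CV = SD/mean = 48/99.3 = 0.4834, hence k = 1/CV² = 4.28.
Then θ = mean/k = 99.3/4.28 = 23.2.

k ≈ 4.28, θ ≈ 23.2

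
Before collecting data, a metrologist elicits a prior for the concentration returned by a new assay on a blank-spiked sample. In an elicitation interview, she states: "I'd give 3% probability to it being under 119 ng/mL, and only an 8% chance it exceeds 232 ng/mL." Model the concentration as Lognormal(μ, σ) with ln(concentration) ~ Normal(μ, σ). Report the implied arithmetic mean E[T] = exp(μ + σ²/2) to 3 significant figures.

If T ~ Lognormal(μ,σ) then ln T ~ Normal(μ,σ), so the p-quantile of ln T is μ + z_p·σ.
ln(119) = 4.779 and ln(232) = 5.447; z_{0.03} = -1.881, z_{0.92} = 1.405.
σ = (5.447 − 4.779)/(1.405 − (-1.881)) = 0.203.
μ = 4.779 − (-1.881)·0.203 = 5.161.
E[T] = exp(μ + σ²/2) = exp(5.161 + 0.0206) = 178 ng/mL.

E[T] ≈ 178 ng/mL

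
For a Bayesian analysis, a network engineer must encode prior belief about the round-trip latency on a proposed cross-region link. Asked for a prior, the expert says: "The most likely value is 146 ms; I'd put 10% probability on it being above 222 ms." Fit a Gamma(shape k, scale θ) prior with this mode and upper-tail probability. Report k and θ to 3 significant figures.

Gamma(k,θ) with k>1 has mode (k−1)θ, so θ = 146/(k−1).
Need P(X < 222) = 0.9 with θ tied to k this way. Start at k = 2, θ = 146: P(X<222) ≈ 0.449.
Too low — raise k to concentrate. Iterating converges to k ≈ 11.6.
Then θ = 146/(11.6−1) ≈ 13.8.

k ≈ 11.6, θ ≈ 13.8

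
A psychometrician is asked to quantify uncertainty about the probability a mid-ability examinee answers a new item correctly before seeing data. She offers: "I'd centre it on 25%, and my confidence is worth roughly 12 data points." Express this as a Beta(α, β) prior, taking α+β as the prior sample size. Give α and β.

Under the effective-sample-size interpretation, Beta(α, β) has prior mean α/(α+β) and prior sample size α+β.
So α+β = 12 and α/(α+β) = 0.25, giving α = 0.25·12 = 3 and β = 12 − 3 = 9.

α = 3, β = 9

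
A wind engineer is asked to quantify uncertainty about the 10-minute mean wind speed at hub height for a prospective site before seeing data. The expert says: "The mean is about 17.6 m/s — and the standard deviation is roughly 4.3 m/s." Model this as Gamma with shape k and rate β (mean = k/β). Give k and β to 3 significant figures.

For Gamma(k, rate β): mean = k/β, variance = k/β², so CV = 1/√k.
CV = SD/mean = 4.3/17.6 = 0.2443, hence k = 1/CV² = 16.8.
Then β = k/mean = 16.8/17.6 = 0.952.

k ≈ 16.8, β ≈ 0.952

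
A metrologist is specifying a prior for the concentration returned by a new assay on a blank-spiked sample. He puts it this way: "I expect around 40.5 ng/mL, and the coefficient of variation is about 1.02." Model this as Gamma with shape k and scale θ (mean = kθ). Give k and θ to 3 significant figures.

For Gamma(k, scale θ): mean = kθ, variance = kθ², so CV = 1/√k.
CV = 1.02, hence k = 1/CV² = 0.961.
Then θ = mean/k = 40.5/0.961 = 42.1.

k ≈ 0.961, θ ≈ 42.1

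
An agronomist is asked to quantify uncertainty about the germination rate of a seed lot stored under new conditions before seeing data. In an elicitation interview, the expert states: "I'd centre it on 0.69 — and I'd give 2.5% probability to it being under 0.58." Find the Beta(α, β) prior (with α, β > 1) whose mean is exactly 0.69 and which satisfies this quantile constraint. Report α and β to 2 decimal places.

α ≈ 50.29, β ≈ 22.59

With mean 0.69 fixed, write α = 0.69s, β = 0.31s where s = α+β.
Need P(θ < 0.58) = 0.025 under Beta(0.69s, 0.31s). Normal approximation: (q−m)/√(m(1−m)/s) ≈ z_{0.025} = -1.96, so s ≈ 0.69·0.31·(-1.96)²/(0.58−0.69)² = 67.9.
At s = 67.9: P(θ<0.58) ≈ 0.029. Adjusting to match 0.025 gives s ≈ 72.88.
So α = 0.69·72.88 ≈ 50.29, β = 0.31·72.88 ≈ 22.59.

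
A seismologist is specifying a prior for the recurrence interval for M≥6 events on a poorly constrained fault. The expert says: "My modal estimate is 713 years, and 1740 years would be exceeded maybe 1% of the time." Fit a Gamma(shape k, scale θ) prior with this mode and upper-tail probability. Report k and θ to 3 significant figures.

k ≈ 6.93, θ ≈ 120

Gamma(k,θ) with k>1 has mode (k−1)θ, so θ = 713/(k−1).
Need P(X < 1740) = 0.99 with θ tied to k this way. Start at k = 2, θ = 713: P(X<1740) ≈ 0.700.
Too low — raise k to concentrate. Iterating converges to k ≈ 6.93.
Then θ = 713/(6.93−1) ≈ 120.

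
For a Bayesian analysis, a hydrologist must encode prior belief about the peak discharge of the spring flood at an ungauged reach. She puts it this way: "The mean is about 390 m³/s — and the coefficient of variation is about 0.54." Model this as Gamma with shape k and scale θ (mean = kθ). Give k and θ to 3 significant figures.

For Gamma(k, scale θ): mean = kθ, variance = kθ², so CV = 1/√k.
CV = 0.54, hence k = 1/CV² = 3.43.
Then θ = mean/k = 390/3.43 = 114.

k ≈ 3.43, θ ≈ 114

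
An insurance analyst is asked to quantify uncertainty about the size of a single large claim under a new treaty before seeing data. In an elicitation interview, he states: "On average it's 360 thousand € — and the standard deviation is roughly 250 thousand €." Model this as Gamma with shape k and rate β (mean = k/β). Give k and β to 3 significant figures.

For Gamma(k, rate β): mean = k/β, variance = k/β², so CV = 1/√k.
CV = SD/mean = 250/360 = 0.6944, hence k = 1/CV² = 2.07.
Then β = k/mean = 2.07/360 = 0.00576.

k ≈ 2.07, β ≈ 0.00576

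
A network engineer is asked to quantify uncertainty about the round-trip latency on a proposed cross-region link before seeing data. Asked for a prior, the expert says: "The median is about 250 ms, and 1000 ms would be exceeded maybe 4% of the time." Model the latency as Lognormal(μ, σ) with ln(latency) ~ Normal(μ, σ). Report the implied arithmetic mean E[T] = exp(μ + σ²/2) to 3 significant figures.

If T ~ Lognormal(μ,σ) then ln T ~ Normal(μ,σ), so the p-quantile of ln T is μ + z_p·σ.
ln(250) = 5.521 and ln(1000) = 6.908; z_{0.5} = 0, z_{0.96} = 1.751.
σ = (6.908 − 5.521)/(1.751 − (0)) = 0.792.
μ = 5.521 − (0)·0.792 = 5.521.
E[T] = exp(μ + σ²/2) = exp(5.521 + 0.3135) = 342 ms.

E[T] ≈ 342 ms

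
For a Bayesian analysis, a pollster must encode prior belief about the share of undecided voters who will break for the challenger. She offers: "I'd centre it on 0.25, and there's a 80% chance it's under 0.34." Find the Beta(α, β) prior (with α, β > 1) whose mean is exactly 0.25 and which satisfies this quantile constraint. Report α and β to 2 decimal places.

With mean 0.25 fixed, write α = 0.25s, β = 0.75s where s = α+β.
Need P(θ < 0.34) = 0.8 under Beta(0.25s, 0.75s). Normal approximation: (q−m)/√(m(1−m)/s) ≈ z_{0.8} = 0.842, so s ≈ 0.25·0.75·(0.842)²/(0.34−0.25)² = 16.4.
At s = 16.4: P(θ<0.34) ≈ 0.808. Adjusting to match 0.8 gives s ≈ 15.02.
So α = 0.25·15.02 ≈ 3.76, β = 0.75·15.02 ≈ 11.27.

α ≈ 3.76, β ≈ 11.27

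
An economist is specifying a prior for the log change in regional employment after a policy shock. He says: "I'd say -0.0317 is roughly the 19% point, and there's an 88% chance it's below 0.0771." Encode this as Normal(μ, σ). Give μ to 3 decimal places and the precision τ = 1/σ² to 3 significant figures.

The p-quantile of Normal(μ,σ) is μ + z_p·σ, with z_{0.19} = -0.8779 and z_{0.88} = 1.175.
Eliminate σ: μ = (z₂·x₁ − z₁·x₂)/(z₂ − z₁) = (1.175·-0.0317 − (-0.8779)·0.0771)/2.053 = 0.015.
Then σ = (x₂ − x₁)/(z₂ − z₁) = (0.0771 − -0.0317)/2.053 = 0.053.
Precision τ = 1/σ² = 1/0.053² = 356.

μ = 0.015, τ = 356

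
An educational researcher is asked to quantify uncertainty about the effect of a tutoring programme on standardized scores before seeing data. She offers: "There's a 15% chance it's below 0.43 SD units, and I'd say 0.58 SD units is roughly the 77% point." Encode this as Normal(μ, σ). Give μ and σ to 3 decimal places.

μ = 0.518, σ = 0.084

The p-quantile of Normal(μ,σ) is μ + z_p·σ, with z_{0.15} = -1.036 and z_{0.77} = 0.7388.
Eliminate σ: μ = (z₂·x₁ − z₁·x₂)/(z₂ − z₁) = (0.7388·0.43 − (-1.036)·0.58)/1.775 = 0.518.
Then σ = (x₂ − x₁)/(z₂ − z₁) = (0.58 − 0.43)/1.775 = 0.084.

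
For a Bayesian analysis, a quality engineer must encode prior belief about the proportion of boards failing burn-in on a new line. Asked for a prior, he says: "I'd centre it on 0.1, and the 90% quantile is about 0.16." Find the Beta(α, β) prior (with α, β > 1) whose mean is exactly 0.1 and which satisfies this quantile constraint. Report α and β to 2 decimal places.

With mean 0.1 fixed, write α = 0.1s, β = 0.9s where s = α+β.
Need P(θ < 0.16) = 0.9 under Beta(0.1s, 0.9s). Normal approximation: (q−m)/√(m(1−m)/s) ≈ z_{0.9} = 1.28, so s ≈ 0.1·0.9·(1.28)²/(0.16−0.1)² = 41.1.
At s = 41.1: P(θ<0.16) ≈ 0.893. Adjusting to match 0.9 gives s ≈ 44.51.
So α = 0.1·44.51 ≈ 4.45, β = 0.9·44.51 ≈ 40.06.

α ≈ 4.45, β ≈ 40.06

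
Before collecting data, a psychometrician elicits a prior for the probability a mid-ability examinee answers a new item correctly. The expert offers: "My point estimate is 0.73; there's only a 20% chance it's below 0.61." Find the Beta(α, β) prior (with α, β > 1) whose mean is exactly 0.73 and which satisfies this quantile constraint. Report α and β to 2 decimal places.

With mean 0.73 fixed, write α = 0.73s, β = 0.27s where s = α+β.
Need P(θ < 0.61) = 0.2 under Beta(0.73s, 0.27s). Normal approximation: (q−m)/√(m(1−m)/s) ≈ z_{0.2} = -0.842, so s ≈ 0.73·0.27·(-0.842)²/(0.61−0.73)² = 9.7.
At s = 9.7: P(θ<0.61) ≈ 0.191. Adjusting to match 0.2 gives s ≈ 8.76.
So α = 0.73·8.76 ≈ 6.39, β = 0.27·8.76 ≈ 2.37.

α ≈ 6.39, β ≈ 2.37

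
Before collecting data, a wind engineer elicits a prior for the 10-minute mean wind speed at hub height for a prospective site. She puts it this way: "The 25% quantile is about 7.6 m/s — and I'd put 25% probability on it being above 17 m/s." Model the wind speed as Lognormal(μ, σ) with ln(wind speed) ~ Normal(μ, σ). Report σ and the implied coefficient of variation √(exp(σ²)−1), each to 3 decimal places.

If T ~ Lognormal(μ,σ) then ln T ~ Normal(μ,σ), so the p-quantile of ln T is μ + z_p·σ.
ln(7.6) = 2.028 and ln(17) = 2.833; z_{0.25} = -0.6745, z_{0.75} = 0.6745.
σ = (2.833 − 2.028)/(0.6745 − (-0.6745)) = 0.597.
μ = 2.028 − (-0.6745)·0.597 = 2.431.
CV = √(exp(σ²)−1) = √(exp(0.3562)−1) = 0.654.

σ ≈ 0.597, CV ≈ 0.654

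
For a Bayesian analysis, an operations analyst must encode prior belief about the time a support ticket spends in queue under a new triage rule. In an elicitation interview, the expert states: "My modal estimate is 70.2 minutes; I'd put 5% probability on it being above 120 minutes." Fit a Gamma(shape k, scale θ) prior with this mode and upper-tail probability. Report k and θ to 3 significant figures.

k ≈ 10.7, θ ≈ 7.23

Gamma(k,θ) with k>1 has mode (k−1)θ, so θ = 70.2/(k−1).
Need P(X < 120) = 0.95 with θ tied to k this way. Start at k = 2, θ = 70.2: P(X<120) ≈ 0.510.
Too low — raise k to concentrate. Iterating converges to k ≈ 10.7.
Then θ = 70.2/(10.7−1) ≈ 7.23.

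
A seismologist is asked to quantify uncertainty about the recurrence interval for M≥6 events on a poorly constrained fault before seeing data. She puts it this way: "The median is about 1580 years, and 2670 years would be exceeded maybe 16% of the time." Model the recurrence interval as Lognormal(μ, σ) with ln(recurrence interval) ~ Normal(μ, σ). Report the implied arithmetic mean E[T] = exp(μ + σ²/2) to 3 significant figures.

If T ~ Lognormal(μ,σ) then ln T ~ Normal(μ,σ), so the p-quantile of ln T is μ + z_p·σ.
ln(1580) = 7.365 and ln(2670) = 7.89; z_{0.5} = 0, z_{0.84} = 0.9945.
σ = (7.89 − 7.365)/(0.9945 − (0)) = 0.528.
μ = 7.365 − (0)·0.528 = 7.365.
E[T] = exp(μ + σ²/2) = exp(7.365 + 0.1392) = 1820 years.

E[T] ≈ 1820 years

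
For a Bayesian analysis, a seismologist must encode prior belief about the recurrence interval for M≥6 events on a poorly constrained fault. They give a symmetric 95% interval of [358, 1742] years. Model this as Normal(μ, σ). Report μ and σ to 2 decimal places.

A symmetric 95% interval runs μ ± z·σ with z = 1.96.
Half-width = 692, so σ = 692/1.96 = 353.07.
μ is the interval midpoint, 1050.00.

μ = 1050.00, σ = 353.07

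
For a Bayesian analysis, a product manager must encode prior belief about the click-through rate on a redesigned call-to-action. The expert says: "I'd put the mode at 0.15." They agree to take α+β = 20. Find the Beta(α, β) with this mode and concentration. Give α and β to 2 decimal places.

α = 3.70, β = 16.30

For α,β > 1 the Beta mode is (α−1)/(α+β−2). With α+β = 20, the mode is (α−1)/18.
Set (α−1)/18 = 0.15 → α = 1 + 0.15·18 = 3.70.
β = 20 − α = 16.30.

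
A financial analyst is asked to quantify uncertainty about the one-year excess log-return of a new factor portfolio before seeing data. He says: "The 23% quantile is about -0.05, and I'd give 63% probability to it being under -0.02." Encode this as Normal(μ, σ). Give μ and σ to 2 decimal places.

For Normal(μ,σ), the p-quantile is μ + z_p·σ. Here z_{0.23} = -0.7388, z_{0.63} = 0.3319.
So -0.05 = μ − 0.7388σ and -0.02 = μ + 0.3319σ.
Subtracting: σ = (-0.02 − -0.05)/(0.3319 − (-0.7388)) = 0.03.
Then μ = -0.05 − (-0.7388)·0.03 = -0.03.

μ = -0.03, σ = 0.03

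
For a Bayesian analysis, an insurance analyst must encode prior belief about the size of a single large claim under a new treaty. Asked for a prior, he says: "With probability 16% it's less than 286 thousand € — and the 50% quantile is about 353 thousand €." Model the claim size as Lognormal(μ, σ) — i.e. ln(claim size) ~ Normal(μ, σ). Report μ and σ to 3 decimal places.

If T ~ Lognormal(μ,σ) then ln T ~ Normal(μ,σ), so the p-quantile of ln T is μ + z_p·σ.
ln(286) = 5.656 and ln(353) = 5.866; z_{0.16} = -0.9945, z_{0.5} = 0.
σ = (5.866 − 5.656)/(0 − (-0.9945)) = 0.212.
μ = 5.656 − (-0.9945)·0.212 = 5.866.

μ ≈ 5.866, σ ≈ 0.212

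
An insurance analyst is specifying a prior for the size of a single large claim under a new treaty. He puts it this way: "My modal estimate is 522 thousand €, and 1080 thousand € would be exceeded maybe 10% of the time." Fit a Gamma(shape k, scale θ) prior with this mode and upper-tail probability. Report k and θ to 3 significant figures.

Gamma(k,θ) with k>1 has mode (k−1)θ, so θ = 522/(k−1).
Need P(X < 1080) = 0.9 with θ tied to k this way. Start at k = 2, θ = 522: P(X<1080) ≈ 0.612.
Too low — raise k to concentrate. Iterating converges to k ≈ 4.63.
Then θ = 522/(4.63−1) ≈ 144.

k ≈ 4.63, θ ≈ 144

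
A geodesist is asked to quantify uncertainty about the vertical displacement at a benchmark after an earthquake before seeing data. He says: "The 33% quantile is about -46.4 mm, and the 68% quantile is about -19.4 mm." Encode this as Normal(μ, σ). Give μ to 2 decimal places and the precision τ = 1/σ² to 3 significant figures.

μ = -33.31, τ = 0.00113

For Normal(μ,σ), the p-quantile is μ + z_p·σ. Here z_{0.33} = -0.4399, z_{0.68} = 0.4677.
So -46.4 = μ − 0.4399σ and -19.4 = μ + 0.4677σ.
Subtracting: σ = (-19.4 − -46.4)/(0.4677 − (-0.4399)) = 29.75.
Then μ = -46.4 − (-0.4399)·29.75 = -33.31.
Precision τ = 1/σ² = 1/29.75² = 0.00113.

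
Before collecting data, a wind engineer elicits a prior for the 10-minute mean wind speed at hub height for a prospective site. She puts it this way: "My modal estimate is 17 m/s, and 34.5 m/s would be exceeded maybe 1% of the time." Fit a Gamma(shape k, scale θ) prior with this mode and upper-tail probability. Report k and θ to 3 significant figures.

k ≈ 10.8, θ ≈ 1.74

Gamma(k,θ) with k>1 has mode (k−1)θ, so θ = 17/(k−1).
Need P(X < 34.5) = 0.99 with θ tied to k this way. Start at k = 2, θ = 17: P(X<34.5) ≈ 0.602.
Too low — raise k to concentrate. Iterating converges to k ≈ 10.8.
Then θ = 17/(10.8−1) ≈ 1.74.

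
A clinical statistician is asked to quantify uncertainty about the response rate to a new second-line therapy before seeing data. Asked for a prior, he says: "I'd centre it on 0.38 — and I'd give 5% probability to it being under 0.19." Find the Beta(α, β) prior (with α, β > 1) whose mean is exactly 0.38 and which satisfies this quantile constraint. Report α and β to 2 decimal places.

With mean 0.38 fixed, write α = 0.38s, β = 0.62s where s = α+β.
Need P(θ < 0.19) = 0.05 under Beta(0.38s, 0.62s). Normal approximation: (q−m)/√(m(1−m)/s) ≈ z_{0.05} = -1.64, so s ≈ 0.38·0.62·(-1.64)²/(0.19−0.38)² = 17.7.
At s = 17.7: P(θ<0.19) ≈ 0.037. Adjusting to match 0.05 gives s ≈ 15.07.
So α = 0.38·15.07 ≈ 5.73, β = 0.62·15.07 ≈ 9.34.

α ≈ 5.73, β ≈ 9.34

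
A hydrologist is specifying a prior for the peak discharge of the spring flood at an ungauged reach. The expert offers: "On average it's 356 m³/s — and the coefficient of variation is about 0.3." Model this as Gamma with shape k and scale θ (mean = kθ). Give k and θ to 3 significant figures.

k ≈ 11.1, θ ≈ 32

For Gamma(k, scale θ): mean = kθ, variance = kθ², so CV = 1/√k.
CV = 0.3, hence k = 1/CV² = 11.1.
Then θ = mean/k = 356/11.1 = 32.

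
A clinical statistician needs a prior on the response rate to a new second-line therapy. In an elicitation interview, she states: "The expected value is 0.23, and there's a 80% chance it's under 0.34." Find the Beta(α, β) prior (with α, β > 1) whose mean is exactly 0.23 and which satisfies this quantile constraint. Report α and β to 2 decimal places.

α ≈ 2.07, β ≈ 6.93

With mean 0.23 fixed, write α = 0.23s, β = 0.77s where s = α+β.
Need P(θ < 0.34) = 0.8 under Beta(0.23s, 0.77s). Normal approximation: (q−m)/√(m(1−m)/s) ≈ z_{0.8} = 0.842, so s ≈ 0.23·0.77·(0.842)²/(0.34−0.23)² = 10.4.
At s = 10.4: P(θ<0.34) ≈ 0.812. Adjusting to match 0.8 gives s ≈ 9.00.
So α = 0.23·9.00 ≈ 2.07, β = 0.77·9.00 ≈ 6.93.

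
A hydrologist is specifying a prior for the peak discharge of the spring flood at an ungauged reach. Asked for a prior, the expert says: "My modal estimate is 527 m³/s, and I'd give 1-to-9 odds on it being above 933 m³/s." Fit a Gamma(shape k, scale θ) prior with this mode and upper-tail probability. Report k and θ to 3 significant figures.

k ≈ 6.83, θ ≈ 90.4

Gamma(k,θ) with k>1 has mode (k−1)θ, so θ = 527/(k−1).
Need P(X < 933) = 0.9 with θ tied to k this way. Start at k = 2, θ = 527: P(X<933) ≈ 0.528.
Too low — raise k to concentrate. Iterating converges to k ≈ 6.83.
Then θ = 527/(6.83−1) ≈ 90.4.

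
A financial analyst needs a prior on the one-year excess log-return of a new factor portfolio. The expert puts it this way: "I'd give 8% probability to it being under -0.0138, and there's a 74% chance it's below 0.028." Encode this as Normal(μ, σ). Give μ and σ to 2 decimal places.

The p-quantile of Normal(μ,σ) is μ + z_p·σ, with z_{0.08} = -1.405 and z_{0.74} = 0.6433.
Eliminate σ: μ = (z₂·x₁ − z₁·x₂)/(z₂ − z₁) = (0.6433·-0.0138 − (-1.405)·0.028)/2.048 = 0.01.
Then σ = (x₂ − x₁)/(z₂ − z₁) = (0.028 − -0.0138)/2.048 = 0.02.

μ = 0.01, σ = 0.02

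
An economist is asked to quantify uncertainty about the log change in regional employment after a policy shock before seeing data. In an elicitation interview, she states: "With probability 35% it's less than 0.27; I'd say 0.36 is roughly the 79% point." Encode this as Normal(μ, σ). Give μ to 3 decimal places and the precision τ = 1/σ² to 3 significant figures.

μ = 0.299, τ = 175

The p-quantile of Normal(μ,σ) is μ + z_p·σ, with z_{0.35} = -0.3853 and z_{0.79} = 0.8064.
Eliminate σ: μ = (z₂·x₁ − z₁·x₂)/(z₂ − z₁) = (0.8064·0.27 − (-0.3853)·0.36)/1.192 = 0.299.
Then σ = (x₂ − x₁)/(z₂ − z₁) = (0.36 − 0.27)/1.192 = 0.076.
Precision τ = 1/σ² = 1/0.07552² = 175.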